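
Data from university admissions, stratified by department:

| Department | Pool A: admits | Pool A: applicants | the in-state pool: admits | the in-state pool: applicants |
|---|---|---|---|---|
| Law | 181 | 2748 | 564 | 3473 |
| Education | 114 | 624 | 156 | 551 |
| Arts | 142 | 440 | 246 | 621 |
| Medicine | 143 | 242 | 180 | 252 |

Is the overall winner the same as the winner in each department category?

Law: Pool A 181/2748 = 6.6%, the in-state pool 564/3473 = 16.2% → the in-state pool
Education: Pool A 114/624 = 18.3%, the in-state pool 156/551 = 28.3% → the in-state pool
Arts: Pool A 142/440 = 32.3%, the in-state pool 246/621 = 39.6% → the in-state pool
Medicine: Pool A 143/242 = 59.1%, the in-state pool 180/252 = 71.4% → the in-state pool
Overall: Pool A 580/4054 = 14.3%, the in-state pool 1146/4897 = 23.4% → the in-state pool
The in-state pool wins overall and in every department group — no reversal.

Yes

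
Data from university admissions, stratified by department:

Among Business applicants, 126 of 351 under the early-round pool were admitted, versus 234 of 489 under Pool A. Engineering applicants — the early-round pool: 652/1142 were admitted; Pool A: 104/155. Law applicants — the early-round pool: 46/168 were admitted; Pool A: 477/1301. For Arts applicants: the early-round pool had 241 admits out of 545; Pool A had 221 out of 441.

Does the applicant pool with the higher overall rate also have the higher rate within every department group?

No

Business: the early-round pool 126/351 = 35.9%, Pool A 234/489 = 47.9% → Pool A
Engineering: the early-round pool 652/1142 = 57.1%, Pool A 104/155 = 67.1% → Pool A
Law: the early-round pool 46/168 = 27.4%, Pool A 477/1301 = 36.7% → Pool A
Arts: the early-round pool 241/545 = 44.2%, Pool A 221/441 = 50.1% → Pool A
Overall: the early-round pool 1065/2206 = 48.3%, Pool A 1036/2386 = 43.4% → the early-round pool
Pool A wins each department group but the early-round pool wins overall — the comparison reverses. Pool A's applicants skew toward Law, which has a lower base rate.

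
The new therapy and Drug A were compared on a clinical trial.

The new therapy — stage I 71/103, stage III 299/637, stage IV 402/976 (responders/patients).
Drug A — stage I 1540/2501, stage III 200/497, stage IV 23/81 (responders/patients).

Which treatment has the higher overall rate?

Drug A

Stage I: the new therapy 71/103 = 68.9%, Drug A 1540/2501 = 61.6% → the new therapy
Stage III: the new therapy 299/637 = 46.9%, Drug A 200/497 = 40.2% → the new therapy
Stage IV: the new therapy 402/976 = 41.2%, Drug A 23/81 = 28.4% → the new therapy
Overall: the new therapy 772/1716 = 45.0%, Drug A 1763/3079 = 57.3% → Drug A
(The new therapy wins every disease group but Drug A wins overall — the new therapy's patients skew toward the low-rate stage IV group.)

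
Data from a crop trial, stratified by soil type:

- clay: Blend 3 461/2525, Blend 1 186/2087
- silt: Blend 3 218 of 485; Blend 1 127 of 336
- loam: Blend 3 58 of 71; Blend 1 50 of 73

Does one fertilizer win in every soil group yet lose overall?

Clay: Blend 3 461/2525 = 18.3%, Blend 1 186/2087 = 8.9% → Blend 3
Silt: Blend 3 218/485 = 44.9%, Blend 1 127/336 = 37.8% → Blend 3
Loam: Blend 3 58/71 = 81.7%, Blend 1 50/73 = 68.5% → Blend 3
Overall: Blend 3 737/3081 = 23.9%, Blend 1 363/2496 = 14.5% → Blend 3
Blend 3 wins overall and in every soil group — no reversal.

No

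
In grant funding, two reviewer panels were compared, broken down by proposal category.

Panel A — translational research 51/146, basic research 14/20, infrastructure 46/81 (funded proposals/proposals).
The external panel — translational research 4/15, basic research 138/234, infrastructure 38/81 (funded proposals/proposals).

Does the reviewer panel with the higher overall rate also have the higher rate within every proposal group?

Translational research: Panel A 51/146 = 34.9%, the external panel 4/15 = 26.7% → Panel A
Basic research: Panel A 14/20 = 70.0%, the external panel 138/234 = 59.0% → Panel A
Infrastructure: Panel A 46/81 = 56.8%, the external panel 38/81 = 46.9% → Panel A
Overall: Panel A 111/247 = 44.9%, the external panel 180/330 = 54.5% → the external panel
Panel A wins each proposal group but the external panel wins overall — the comparison reverses. Panel A's proposals skew toward translational research, which has a lower base rate.

No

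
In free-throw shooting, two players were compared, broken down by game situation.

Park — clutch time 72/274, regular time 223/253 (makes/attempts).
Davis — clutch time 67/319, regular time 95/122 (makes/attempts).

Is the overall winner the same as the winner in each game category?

Yes

Clutch time: Park 72/274 = 26.3%, Davis 67/319 = 21.0% → Park
Regular time: Park 223/253 = 88.1%, Davis 95/122 = 77.9% → Park
Overall: Park 295/527 = 56.0%, Davis 162/441 = 36.7% → Park
Park wins overall and in every game group — no reversal.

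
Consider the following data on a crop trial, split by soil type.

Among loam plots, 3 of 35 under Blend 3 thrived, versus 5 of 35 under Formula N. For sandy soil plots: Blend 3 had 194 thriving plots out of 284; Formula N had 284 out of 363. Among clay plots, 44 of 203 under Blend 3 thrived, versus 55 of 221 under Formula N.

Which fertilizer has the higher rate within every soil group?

Loam: Blend 3 3/35 = 8.6%, Formula N 5/35 = 14.3% → Formula N
Sandy soil: Blend 3 194/284 = 68.3%, Formula N 284/363 = 78.2% → Formula N
Clay: Blend 3 44/203 = 21.7%, Formula N 55/221 = 24.9% → Formula N
Formula N has the higher rate in all 3 groups.

Formula N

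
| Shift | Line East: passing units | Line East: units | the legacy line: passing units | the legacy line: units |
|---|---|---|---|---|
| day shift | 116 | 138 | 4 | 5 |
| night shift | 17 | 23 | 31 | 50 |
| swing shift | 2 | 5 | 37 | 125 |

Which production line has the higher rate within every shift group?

Line East

Day shift: Line East 116/138 = 84.1%, the legacy line 4/5 = 80.0% → Line East
Night shift: Line East 17/23 = 73.9%, the legacy line 31/50 = 62.0% → Line East
Swing shift: Line East 2/5 = 40.0%, the legacy line 37/125 = 29.6% → Line East
Line East has the higher rate in all 3 groups.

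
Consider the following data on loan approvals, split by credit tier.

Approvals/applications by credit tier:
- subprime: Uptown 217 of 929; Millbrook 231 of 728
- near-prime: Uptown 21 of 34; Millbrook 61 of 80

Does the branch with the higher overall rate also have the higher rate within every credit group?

Subprime: Uptown 217/929 = 23.4%, Millbrook 231/728 = 31.7% → Millbrook
Near-prime: Uptown 21/34 = 61.8%, Millbrook 61/80 = 76.2% → Millbrook
Overall: Uptown 238/963 = 24.7%, Millbrook 292/808 = 36.1% → Millbrook
Millbrook wins overall and in every credit group — no reversal.

Yes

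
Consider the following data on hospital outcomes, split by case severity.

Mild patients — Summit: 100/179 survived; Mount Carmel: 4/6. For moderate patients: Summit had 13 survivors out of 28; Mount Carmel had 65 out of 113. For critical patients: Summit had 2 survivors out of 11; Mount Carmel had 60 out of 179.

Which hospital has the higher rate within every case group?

Mild: Summit 100/179 = 55.9%, Mount Carmel 4/6 = 66.7% → Mount Carmel
Moderate: Summit 13/28 = 46.4%, Mount Carmel 65/113 = 57.5% → Mount Carmel
Critical: Summit 2/11 = 18.2%, Mount Carmel 60/179 = 33.5% → Mount Carmel
Mount Carmel has the higher rate in all 3 groups.

Mount Carmel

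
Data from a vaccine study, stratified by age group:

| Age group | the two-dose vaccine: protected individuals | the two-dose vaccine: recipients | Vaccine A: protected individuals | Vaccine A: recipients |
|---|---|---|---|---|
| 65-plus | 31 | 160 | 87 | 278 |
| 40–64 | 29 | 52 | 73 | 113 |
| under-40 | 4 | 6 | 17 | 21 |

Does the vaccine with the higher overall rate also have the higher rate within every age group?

65-plus: the two-dose vaccine 31/160 = 19.4%, Vaccine A 87/278 = 31.3% → Vaccine A
40–64: the two-dose vaccine 29/52 = 55.8%, Vaccine A 73/113 = 64.6% → Vaccine A
Under-40: the two-dose vaccine 4/6 = 66.7%, Vaccine A 17/21 = 81.0% → Vaccine A
Overall: the two-dose vaccine 64/218 = 29.4%, Vaccine A 177/412 = 43.0% → Vaccine A
Vaccine A wins overall and in every age group — no reversal.

Yes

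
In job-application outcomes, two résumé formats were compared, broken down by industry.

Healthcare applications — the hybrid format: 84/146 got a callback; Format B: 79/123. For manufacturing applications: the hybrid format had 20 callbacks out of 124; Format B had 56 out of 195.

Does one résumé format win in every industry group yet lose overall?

No

Healthcare: the hybrid format 84/146 = 57.5%, Format B 79/123 = 64.2% → Format B
Manufacturing: the hybrid format 20/124 = 16.1%, Format B 56/195 = 28.7% → Format B
Overall: the hybrid format 104/270 = 38.5%, Format B 135/318 = 42.5% → Format B
Format B wins overall and in every industry group — no reversal.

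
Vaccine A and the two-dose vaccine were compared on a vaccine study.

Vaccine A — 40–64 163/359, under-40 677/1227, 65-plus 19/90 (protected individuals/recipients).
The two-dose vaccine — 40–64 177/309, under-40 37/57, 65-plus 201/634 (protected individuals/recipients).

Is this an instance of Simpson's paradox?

40–64: Vaccine A 163/359 = 45.4%, the two-dose vaccine 177/309 = 57.3% → the two-dose vaccine
Under-40: Vaccine A 677/1227 = 55.2%, the two-dose vaccine 37/57 = 64.9% → the two-dose vaccine
65-plus: Vaccine A 19/90 = 21.1%, the two-dose vaccine 201/634 = 31.7% → the two-dose vaccine
Overall: Vaccine A 859/1676 = 51.3%, the two-dose vaccine 415/1000 = 41.5% → Vaccine A
The two-dose vaccine wins each age group but Vaccine A wins overall — the comparison reverses. The two-dose vaccine's recipients skew toward 65-plus, which has a lower base rate.

Yes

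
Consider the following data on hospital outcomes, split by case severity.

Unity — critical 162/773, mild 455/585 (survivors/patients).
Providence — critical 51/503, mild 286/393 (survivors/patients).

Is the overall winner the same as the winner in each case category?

Yes

Critical: Unity 162/773 = 21.0%, Providence 51/503 = 10.1% → Unity
Mild: Unity 455/585 = 77.8%, Providence 286/393 = 72.8% → Unity
Overall: Unity 617/1358 = 45.4%, Providence 337/896 = 37.6% → Unity
Unity wins overall and in every case group — no reversal.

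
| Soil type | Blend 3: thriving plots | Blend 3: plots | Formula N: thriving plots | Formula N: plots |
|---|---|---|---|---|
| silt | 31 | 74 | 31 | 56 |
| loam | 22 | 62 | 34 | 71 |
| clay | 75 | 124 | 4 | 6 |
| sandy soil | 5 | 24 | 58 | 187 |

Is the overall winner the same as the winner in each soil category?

Silt: Blend 3 31/74 = 41.9%, Formula N 31/56 = 55.4% → Formula N
Loam: Blend 3 22/62 = 35.5%, Formula N 34/71 = 47.9% → Formula N
Clay: Blend 3 75/124 = 60.5%, Formula N 4/6 = 66.7% → Formula N
Sandy soil: Blend 3 5/24 = 20.8%, Formula N 58/187 = 31.0% → Formula N
Overall: Blend 3 133/284 = 46.8%, Formula N 127/320 = 39.7% → Blend 3
Formula N wins each soil group but Blend 3 wins overall — the comparison reverses. Formula N's plots skew toward sandy soil, which has a lower base rate.

No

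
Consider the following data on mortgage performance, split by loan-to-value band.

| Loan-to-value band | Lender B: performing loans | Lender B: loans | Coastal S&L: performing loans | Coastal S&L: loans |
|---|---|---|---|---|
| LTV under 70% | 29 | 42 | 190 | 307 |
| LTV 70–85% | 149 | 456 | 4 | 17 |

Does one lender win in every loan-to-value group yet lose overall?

LTV under 70%: Lender B 29/42 = 69.0%, Coastal S&L 190/307 = 61.9% → Lender B
LTV 70–85%: Lender B 149/456 = 32.7%, Coastal S&L 4/17 = 23.5% → Lender B
Overall: Lender B 178/498 = 35.7%, Coastal S&L 194/324 = 59.9% → Coastal S&L
Lender B wins each loan-to-value group but Coastal S&L wins overall — the comparison reverses. Lender B's loans skew toward LTV 70–85%, which has a lower base rate.

Yes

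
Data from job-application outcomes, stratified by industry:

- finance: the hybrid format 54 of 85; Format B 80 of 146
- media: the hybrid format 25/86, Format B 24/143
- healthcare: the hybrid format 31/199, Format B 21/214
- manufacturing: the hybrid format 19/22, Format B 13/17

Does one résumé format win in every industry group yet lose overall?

Finance: the hybrid format 54/85 = 63.5%, Format B 80/146 = 54.8% → the hybrid format
Media: the hybrid format 25/86 = 29.1%, Format B 24/143 = 16.8% → the hybrid format
Healthcare: the hybrid format 31/199 = 15.6%, Format B 21/214 = 9.8% → the hybrid format
Manufacturing: the hybrid format 19/22 = 86.4%, Format B 13/17 = 76.5% → the hybrid format
Overall: the hybrid format 129/392 = 32.9%, Format B 138/520 = 26.5% → the hybrid format
The hybrid format wins overall and in every industry group — no reversal.

No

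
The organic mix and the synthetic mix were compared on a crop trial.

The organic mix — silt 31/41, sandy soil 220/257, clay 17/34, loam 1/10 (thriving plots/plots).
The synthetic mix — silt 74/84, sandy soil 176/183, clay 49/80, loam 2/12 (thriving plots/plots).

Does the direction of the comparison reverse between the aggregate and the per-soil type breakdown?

Silt: the organic mix 31/41 = 75.6%, the synthetic mix 74/84 = 88.1% → the synthetic mix
Sandy soil: the organic mix 220/257 = 85.6%, the synthetic mix 176/183 = 96.2% → the synthetic mix
Clay: the organic mix 17/34 = 50.0%, the synthetic mix 49/80 = 61.2% → the synthetic mix
Loam: the organic mix 1/10 = 10.0%, the synthetic mix 2/12 = 16.7% → the synthetic mix
Overall: the organic mix 269/342 = 78.7%, the synthetic mix 301/359 = 83.8% → the synthetic mix
The synthetic mix wins overall and in every soil group — no reversal.

No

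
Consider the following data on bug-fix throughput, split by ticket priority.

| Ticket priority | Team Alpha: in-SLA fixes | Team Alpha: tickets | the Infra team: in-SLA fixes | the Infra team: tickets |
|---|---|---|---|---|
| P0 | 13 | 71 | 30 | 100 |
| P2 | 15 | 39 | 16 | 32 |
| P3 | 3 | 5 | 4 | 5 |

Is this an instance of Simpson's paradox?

P0: Team Alpha 13/71 = 18.3%, the Infra team 30/100 = 30.0% → the Infra team
P2: Team Alpha 15/39 = 38.5%, the Infra team 16/32 = 50.0% → the Infra team
P3: Team Alpha 3/5 = 60.0%, the Infra team 4/5 = 80.0% → the Infra team
Overall: Team Alpha 31/115 = 27.0%, the Infra team 50/137 = 36.5% → the Infra team
The Infra team wins overall and in every ticket group — no reversal.

No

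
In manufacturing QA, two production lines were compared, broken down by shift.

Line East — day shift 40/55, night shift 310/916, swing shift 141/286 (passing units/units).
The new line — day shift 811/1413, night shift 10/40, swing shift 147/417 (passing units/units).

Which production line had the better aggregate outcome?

Day shift: Line East 40/55 = 72.7%, the new line 811/1413 = 57.4% → Line East
Night shift: Line East 310/916 = 33.8%, the new line 10/40 = 25.0% → Line East
Swing shift: Line East 141/286 = 49.3%, the new line 147/417 = 35.3% → Line East
Overall: Line East 491/1257 = 39.1%, the new line 968/1870 = 51.8% → the new line
(Line East wins every shift group but the new line wins overall — Line East's units skew toward the low-rate night shift group.)

the new line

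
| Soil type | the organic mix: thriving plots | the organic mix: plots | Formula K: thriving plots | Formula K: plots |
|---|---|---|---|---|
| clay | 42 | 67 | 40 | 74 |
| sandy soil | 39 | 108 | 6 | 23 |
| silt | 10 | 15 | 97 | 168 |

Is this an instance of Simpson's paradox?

Yes

Clay: the organic mix 42/67 = 62.7%, Formula K 40/74 = 54.1% → the organic mix
Sandy soil: the organic mix 39/108 = 36.1%, Formula K 6/23 = 26.1% → the organic mix
Silt: the organic mix 10/15 = 66.7%, Formula K 97/168 = 57.7% → the organic mix
Overall: the organic mix 91/190 = 47.9%, Formula K 143/265 = 54.0% → Formula K
The organic mix wins each soil group but Formula K wins overall — the comparison reverses. The organic mix's plots skew toward sandy soil, which has a lower base rate.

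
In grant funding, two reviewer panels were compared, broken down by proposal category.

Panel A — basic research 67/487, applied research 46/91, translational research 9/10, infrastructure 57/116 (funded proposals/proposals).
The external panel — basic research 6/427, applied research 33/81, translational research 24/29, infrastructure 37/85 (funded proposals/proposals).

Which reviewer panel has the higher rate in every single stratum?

Basic research: Panel A 67/487 = 13.8%, the external panel 6/427 = 1.4% → Panel A
Applied research: Panel A 46/91 = 50.5%, the external panel 33/81 = 40.7% → Panel A
Translational research: Panel A 9/10 = 90.0%, the external panel 24/29 = 82.8% → Panel A
Infrastructure: Panel A 57/116 = 49.1%, the external panel 37/85 = 43.5% → Panel A
Panel A has the higher rate in all 4 groups.

Panel A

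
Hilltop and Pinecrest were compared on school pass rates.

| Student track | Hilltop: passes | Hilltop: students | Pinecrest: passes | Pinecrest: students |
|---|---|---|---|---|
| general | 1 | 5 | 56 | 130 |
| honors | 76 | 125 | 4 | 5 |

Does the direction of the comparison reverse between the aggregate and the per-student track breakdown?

Yes

General: Hilltop 1/5 = 20.0%, Pinecrest 56/130 = 43.1% → Pinecrest
Honors: Hilltop 76/125 = 60.8%, Pinecrest 4/5 = 80.0% → Pinecrest
Overall: Hilltop 77/130 = 59.2%, Pinecrest 60/135 = 44.4% → Hilltop
Pinecrest wins each student group but Hilltop wins overall — the comparison reverses. Pinecrest's students skew toward general, which has a lower base rate.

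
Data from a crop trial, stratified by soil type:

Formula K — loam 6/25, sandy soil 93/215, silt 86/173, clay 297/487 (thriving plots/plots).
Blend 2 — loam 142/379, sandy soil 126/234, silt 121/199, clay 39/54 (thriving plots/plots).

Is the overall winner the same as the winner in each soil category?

Loam: Formula K 6/25 = 24.0%, Blend 2 142/379 = 37.5% → Blend 2
Sandy soil: Formula K 93/215 = 43.3%, Blend 2 126/234 = 53.8% → Blend 2
Silt: Formula K 86/173 = 49.7%, Blend 2 121/199 = 60.8% → Blend 2
Clay: Formula K 297/487 = 61.0%, Blend 2 39/54 = 72.2% → Blend 2
Overall: Formula K 482/900 = 53.6%, Blend 2 428/866 = 49.4% → Formula K
Blend 2 wins each soil group but Formula K wins overall — the comparison reverses. Blend 2's plots skew toward loam, which has a lower base rate.

No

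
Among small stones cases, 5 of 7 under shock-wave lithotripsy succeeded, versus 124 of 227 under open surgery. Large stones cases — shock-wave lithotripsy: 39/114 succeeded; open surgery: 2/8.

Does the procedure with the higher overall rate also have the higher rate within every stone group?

Small stones: shock-wave lithotripsy 5/7 = 71.4%, open surgery 124/227 = 54.6% → shock-wave lithotripsy
Large stones: shock-wave lithotripsy 39/114 = 34.2%, open surgery 2/8 = 25.0% → shock-wave lithotripsy
Overall: shock-wave lithotripsy 44/121 = 36.4%, open surgery 126/235 = 53.6% → open surgery
Shock-wave lithotripsy wins each stone group but open surgery wins overall — the comparison reverses. Shock-wave lithotripsy's cases skew toward large stones, which has a lower base rate.

No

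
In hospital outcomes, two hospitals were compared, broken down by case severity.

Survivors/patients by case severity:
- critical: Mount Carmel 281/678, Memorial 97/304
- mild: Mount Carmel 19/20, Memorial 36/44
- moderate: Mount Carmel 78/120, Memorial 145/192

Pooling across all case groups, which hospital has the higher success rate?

Memorial

Critical: Mount Carmel 281/678 = 41.4%, Memorial 97/304 = 31.9% → Mount Carmel
Mild: Mount Carmel 19/20 = 95.0%, Memorial 36/44 = 81.8% → Mount Carmel
Moderate: Mount Carmel 78/120 = 65.0%, Memorial 145/192 = 75.5% → Memorial
Overall: Mount Carmel 378/818 = 46.2%, Memorial 278/540 = 51.5% → Memorial
(Neither sweeps every case group, but Memorial has the higher pooled rate.)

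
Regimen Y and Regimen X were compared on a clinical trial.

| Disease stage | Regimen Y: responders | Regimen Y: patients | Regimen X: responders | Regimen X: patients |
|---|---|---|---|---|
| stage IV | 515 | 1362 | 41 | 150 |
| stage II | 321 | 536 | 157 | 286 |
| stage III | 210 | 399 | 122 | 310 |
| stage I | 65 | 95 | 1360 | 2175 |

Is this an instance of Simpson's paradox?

Stage IV: Regimen Y 515/1362 = 37.8%, Regimen X 41/150 = 27.3% → Regimen Y
Stage II: Regimen Y 321/536 = 59.9%, Regimen X 157/286 = 54.9% → Regimen Y
Stage III: Regimen Y 210/399 = 52.6%, Regimen X 122/310 = 39.4% → Regimen Y
Stage I: Regimen Y 65/95 = 68.4%, Regimen X 1360/2175 = 62.5% → Regimen Y
Overall: Regimen Y 1111/2392 = 46.4%, Regimen X 1680/2921 = 57.5% → Regimen X
Regimen Y wins each disease group but Regimen X wins overall — the comparison reverses. Regimen Y's patients skew toward stage IV, which has a lower base rate.

Yes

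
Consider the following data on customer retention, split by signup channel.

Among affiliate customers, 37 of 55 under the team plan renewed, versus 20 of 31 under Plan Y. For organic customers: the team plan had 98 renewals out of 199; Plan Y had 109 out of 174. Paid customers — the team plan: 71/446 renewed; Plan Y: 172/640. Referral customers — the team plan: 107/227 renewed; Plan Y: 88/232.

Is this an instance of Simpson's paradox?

No

Affiliate: the team plan 37/55 = 67.3%, Plan Y 20/31 = 64.5% → the team plan
Organic: the team plan 98/199 = 49.2%, Plan Y 109/174 = 62.6% → Plan Y
Paid: the team plan 71/446 = 15.9%, Plan Y 172/640 = 26.9% → Plan Y
Referral: the team plan 107/227 = 47.1%, Plan Y 88/232 = 37.9% → the team plan
Overall: the team plan 313/927 = 33.8%, Plan Y 389/1077 = 36.1% → Plan Y
Neither sweeps: the team plan wins 2 of 4 groups, Plan Y wins 2. Plan Y wins overall but not every group — no Simpson reversal.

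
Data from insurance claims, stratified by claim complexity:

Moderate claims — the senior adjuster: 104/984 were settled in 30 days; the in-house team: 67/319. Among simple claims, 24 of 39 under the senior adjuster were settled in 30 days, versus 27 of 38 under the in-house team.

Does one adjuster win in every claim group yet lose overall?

No

Moderate: the senior adjuster 104/984 = 10.6%, the in-house team 67/319 = 21.0% → the in-house team
Simple: the senior adjuster 24/39 = 61.5%, the in-house team 27/38 = 71.1% → the in-house team
Overall: the senior adjuster 128/1023 = 12.5%, the in-house team 94/357 = 26.3% → the in-house team
The in-house team wins overall and in every claim group — no reversal.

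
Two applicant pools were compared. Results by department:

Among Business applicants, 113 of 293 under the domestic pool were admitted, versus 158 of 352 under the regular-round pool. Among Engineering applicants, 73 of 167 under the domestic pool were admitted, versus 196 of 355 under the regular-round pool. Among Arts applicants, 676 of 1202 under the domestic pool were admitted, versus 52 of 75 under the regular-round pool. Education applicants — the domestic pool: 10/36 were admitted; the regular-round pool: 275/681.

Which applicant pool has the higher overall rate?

Business: the domestic pool 113/293 = 38.6%, the regular-round pool 158/352 = 44.9% → the regular-round pool
Engineering: the domestic pool 73/167 = 43.7%, the regular-round pool 196/355 = 55.2% → the regular-round pool
Arts: the domestic pool 676/1202 = 56.2%, the regular-round pool 52/75 = 69.3% → the regular-round pool
Education: the domestic pool 10/36 = 27.8%, the regular-round pool 275/681 = 40.4% → the regular-round pool
Overall: the domestic pool 872/1698 = 51.4%, the regular-round pool 681/1463 = 46.5% → the domestic pool
(The regular-round pool wins every department group but the domestic pool wins overall — the regular-round pool's applicants skew toward the low-rate Education group.)

the domestic pool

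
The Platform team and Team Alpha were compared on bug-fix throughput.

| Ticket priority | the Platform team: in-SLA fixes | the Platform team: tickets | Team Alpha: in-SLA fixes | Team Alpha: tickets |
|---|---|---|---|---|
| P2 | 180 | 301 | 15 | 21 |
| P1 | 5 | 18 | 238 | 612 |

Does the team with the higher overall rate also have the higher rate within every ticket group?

No

P2: the Platform team 180/301 = 59.8%, Team Alpha 15/21 = 71.4% → Team Alpha
P1: the Platform team 5/18 = 27.8%, Team Alpha 238/612 = 38.9% → Team Alpha
Overall: the Platform team 185/319 = 58.0%, Team Alpha 253/633 = 40.0% → the Platform team
Team Alpha wins each ticket group but the Platform team wins overall — the comparison reverses. Team Alpha's tickets skew toward P1, which has a lower base rate.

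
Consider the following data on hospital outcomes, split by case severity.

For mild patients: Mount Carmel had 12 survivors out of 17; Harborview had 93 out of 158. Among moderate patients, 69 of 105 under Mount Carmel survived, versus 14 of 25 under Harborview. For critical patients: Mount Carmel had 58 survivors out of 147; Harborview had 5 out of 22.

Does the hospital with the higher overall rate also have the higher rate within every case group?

No

Mild: Mount Carmel 12/17 = 70.6%, Harborview 93/158 = 58.9% → Mount Carmel
Moderate: Mount Carmel 69/105 = 65.7%, Harborview 14/25 = 56.0% → Mount Carmel
Critical: Mount Carmel 58/147 = 39.5%, Harborview 5/22 = 22.7% → Mount Carmel
Overall: Mount Carmel 139/269 = 51.7%, Harborview 112/205 = 54.6% → Harborview
Mount Carmel wins each case group but Harborview wins overall — the comparison reverses. Mount Carmel's patients skew toward critical, which has a lower base rate.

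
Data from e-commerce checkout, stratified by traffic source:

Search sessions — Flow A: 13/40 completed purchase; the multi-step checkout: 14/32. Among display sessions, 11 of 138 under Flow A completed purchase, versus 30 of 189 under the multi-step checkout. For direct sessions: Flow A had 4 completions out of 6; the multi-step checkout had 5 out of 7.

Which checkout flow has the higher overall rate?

the multi-step checkout

Search: Flow A 13/40 = 32.5%, the multi-step checkout 14/32 = 43.8% → the multi-step checkout
Display: Flow A 11/138 = 8.0%, the multi-step checkout 30/189 = 15.9% → the multi-step checkout
Direct: Flow A 4/6 = 66.7%, the multi-step checkout 5/7 = 71.4% → the multi-step checkout
Overall: Flow A 28/184 = 15.2%, the multi-step checkout 49/228 = 21.5% → the multi-step checkout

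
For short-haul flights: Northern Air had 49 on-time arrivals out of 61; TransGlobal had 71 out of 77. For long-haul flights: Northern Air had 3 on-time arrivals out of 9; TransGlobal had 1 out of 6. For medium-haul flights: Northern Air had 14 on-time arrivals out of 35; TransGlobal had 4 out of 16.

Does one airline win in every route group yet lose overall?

No

Short-haul: Northern Air 49/61 = 80.3%, TransGlobal 71/77 = 92.2% → TransGlobal
Long-haul: Northern Air 3/9 = 33.3%, TransGlobal 1/6 = 16.7% → Northern Air
Medium-haul: Northern Air 14/35 = 40.0%, TransGlobal 4/16 = 25.0% → Northern Air
Overall: Northern Air 66/105 = 62.9%, TransGlobal 76/99 = 76.8% → TransGlobal
Neither sweeps: Northern Air wins 2 of 3 groups, TransGlobal wins 1. TransGlobal wins overall but not every group — no Simpson reversal.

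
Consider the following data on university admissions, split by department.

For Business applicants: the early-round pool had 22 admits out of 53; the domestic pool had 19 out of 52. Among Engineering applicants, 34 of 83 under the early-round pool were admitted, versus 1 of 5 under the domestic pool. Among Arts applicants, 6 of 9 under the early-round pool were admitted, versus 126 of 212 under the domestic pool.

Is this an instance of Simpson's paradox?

Business: the early-round pool 22/53 = 41.5%, the domestic pool 19/52 = 36.5% → the early-round pool
Engineering: the early-round pool 34/83 = 41.0%, the domestic pool 1/5 = 20.0% → the early-round pool
Arts: the early-round pool 6/9 = 66.7%, the domestic pool 126/212 = 59.4% → the early-round pool
Overall: the early-round pool 62/145 = 42.8%, the domestic pool 146/269 = 54.3% → the domestic pool
The early-round pool wins each department group but the domestic pool wins overall — the comparison reverses. The early-round pool's applicants skew toward Engineering, which has a lower base rate.

Yes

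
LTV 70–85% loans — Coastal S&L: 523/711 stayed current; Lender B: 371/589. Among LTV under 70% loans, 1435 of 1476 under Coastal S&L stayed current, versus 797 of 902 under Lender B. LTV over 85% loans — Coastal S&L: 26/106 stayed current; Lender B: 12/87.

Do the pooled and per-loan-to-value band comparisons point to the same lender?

LTV 70–85%: Coastal S&L 523/711 = 73.6%, Lender B 371/589 = 63.0% → Coastal S&L
LTV under 70%: Coastal S&L 1435/1476 = 97.2%, Lender B 797/902 = 88.4% → Coastal S&L
LTV over 85%: Coastal S&L 26/106 = 24.5%, Lender B 12/87 = 13.8% → Coastal S&L
Overall: Coastal S&L 1984/2293 = 86.5%, Lender B 1180/1578 = 74.8% → Coastal S&L
Coastal S&L wins overall and in every loan-to-value group — no reversal.

Yes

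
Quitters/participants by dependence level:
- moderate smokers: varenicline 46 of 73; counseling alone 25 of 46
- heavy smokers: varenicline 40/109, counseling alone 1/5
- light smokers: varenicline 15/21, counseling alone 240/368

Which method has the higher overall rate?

counseling alone

Moderate smokers: varenicline 46/73 = 63.0%, counseling alone 25/46 = 54.3% → varenicline
Heavy smokers: varenicline 40/109 = 36.7%, counseling alone 1/5 = 20.0% → varenicline
Light smokers: varenicline 15/21 = 71.4%, counseling alone 240/368 = 65.2% → varenicline
Overall: varenicline 101/203 = 49.8%, counseling alone 266/419 = 63.5% → counseling alone
(Varenicline wins every dependence group but counseling alone wins overall — varenicline's participants skew toward the low-rate heavy smokers group.)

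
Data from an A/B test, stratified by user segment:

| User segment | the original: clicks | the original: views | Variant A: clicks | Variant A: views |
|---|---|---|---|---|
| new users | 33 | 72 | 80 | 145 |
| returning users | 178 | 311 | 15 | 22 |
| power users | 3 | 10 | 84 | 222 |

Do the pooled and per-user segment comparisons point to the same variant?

No

New users: the original 33/72 = 45.8%, Variant A 80/145 = 55.2% → Variant A
Returning users: the original 178/311 = 57.2%, Variant A 15/22 = 68.2% → Variant A
Power users: the original 3/10 = 30.0%, Variant A 84/222 = 37.8% → Variant A
Overall: the original 214/393 = 54.5%, Variant A 179/389 = 46.0% → the original
Variant A wins each user group but the original wins overall — the comparison reverses. Variant A's views skew toward power users, which has a lower base rate.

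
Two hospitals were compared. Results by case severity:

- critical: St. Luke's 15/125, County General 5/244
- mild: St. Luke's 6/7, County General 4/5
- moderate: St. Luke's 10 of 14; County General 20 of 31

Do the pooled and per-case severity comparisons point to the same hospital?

Critical: St. Luke's 15/125 = 12.0%, County General 5/244 = 2.0% → St. Luke's
Mild: St. Luke's 6/7 = 85.7%, County General 4/5 = 80.0% → St. Luke's
Moderate: St. Luke's 10/14 = 71.4%, County General 20/31 = 64.5% → St. Luke's
Overall: St. Luke's 31/146 = 21.2%, County General 29/280 = 10.4% → St. Luke's
St. Luke's wins overall and in every case group — no reversal.

Yes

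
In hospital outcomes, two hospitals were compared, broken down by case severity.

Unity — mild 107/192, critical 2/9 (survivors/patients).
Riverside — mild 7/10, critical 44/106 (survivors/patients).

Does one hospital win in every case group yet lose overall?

Mild: Unity 107/192 = 55.7%, Riverside 7/10 = 70.0% → Riverside
Critical: Unity 2/9 = 22.2%, Riverside 44/106 = 41.5% → Riverside
Overall: Unity 109/201 = 54.2%, Riverside 51/116 = 44.0% → Unity
Riverside wins each case group but Unity wins overall — the comparison reverses. Riverside's patients skew toward critical, which has a lower base rate.

Yes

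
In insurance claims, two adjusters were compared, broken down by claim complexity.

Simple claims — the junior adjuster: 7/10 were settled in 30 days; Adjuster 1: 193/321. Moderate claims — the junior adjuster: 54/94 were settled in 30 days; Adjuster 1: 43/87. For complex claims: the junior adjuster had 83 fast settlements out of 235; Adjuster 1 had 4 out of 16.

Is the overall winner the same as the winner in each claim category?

No

Simple: the junior adjuster 7/10 = 70.0%, Adjuster 1 193/321 = 60.1% → the junior adjuster
Moderate: the junior adjuster 54/94 = 57.4%, Adjuster 1 43/87 = 49.4% → the junior adjuster
Complex: the junior adjuster 83/235 = 35.3%, Adjuster 1 4/16 = 25.0% → the junior adjuster
Overall: the junior adjuster 144/339 = 42.5%, Adjuster 1 240/424 = 56.6% → Adjuster 1
The junior adjuster wins each claim group but Adjuster 1 wins overall — the comparison reverses. The junior adjuster's claims skew toward complex, which has a lower base rate.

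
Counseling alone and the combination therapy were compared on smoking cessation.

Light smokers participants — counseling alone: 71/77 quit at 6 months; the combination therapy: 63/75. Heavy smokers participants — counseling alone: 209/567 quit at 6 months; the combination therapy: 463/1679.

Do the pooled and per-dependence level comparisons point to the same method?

Light smokers: counseling alone 71/77 = 92.2%, the combination therapy 63/75 = 84.0% → counseling alone
Heavy smokers: counseling alone 209/567 = 36.9%, the combination therapy 463/1679 = 27.6% → counseling alone
Overall: counseling alone 280/644 = 43.5%, the combination therapy 526/1754 = 30.0% → counseling alone
Counseling alone wins overall and in every dependence group — no reversal.

Yes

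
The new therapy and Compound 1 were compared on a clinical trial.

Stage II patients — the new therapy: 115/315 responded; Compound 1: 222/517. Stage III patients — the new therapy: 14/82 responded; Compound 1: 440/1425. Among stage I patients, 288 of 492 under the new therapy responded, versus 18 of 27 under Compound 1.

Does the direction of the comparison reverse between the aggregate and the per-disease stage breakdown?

Yes

Stage II: the new therapy 115/315 = 36.5%, Compound 1 222/517 = 42.9% → Compound 1
Stage III: the new therapy 14/82 = 17.1%, Compound 1 440/1425 = 30.9% → Compound 1
Stage I: the new therapy 288/492 = 58.5%, Compound 1 18/27 = 66.7% → Compound 1
Overall: the new therapy 417/889 = 46.9%, Compound 1 680/1969 = 34.5% → the new therapy
Compound 1 wins each disease group but the new therapy wins overall — the comparison reverses. Compound 1's patients skew toward stage III, which has a lower base rate.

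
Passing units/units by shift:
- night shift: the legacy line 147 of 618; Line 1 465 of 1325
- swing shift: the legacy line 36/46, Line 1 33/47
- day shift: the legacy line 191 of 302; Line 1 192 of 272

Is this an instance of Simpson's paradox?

Night shift: the legacy line 147/618 = 23.8%, Line 1 465/1325 = 35.1% → Line 1
Swing shift: the legacy line 36/46 = 78.3%, Line 1 33/47 = 70.2% → the legacy line
Day shift: the legacy line 191/302 = 63.2%, Line 1 192/272 = 70.6% → Line 1
Overall: the legacy line 374/966 = 38.7%, Line 1 690/1644 = 42.0% → Line 1
Neither sweeps: the legacy line wins 1 of 3 groups, Line 1 wins 2. Line 1 wins overall but not every group — no Simpson reversal.

No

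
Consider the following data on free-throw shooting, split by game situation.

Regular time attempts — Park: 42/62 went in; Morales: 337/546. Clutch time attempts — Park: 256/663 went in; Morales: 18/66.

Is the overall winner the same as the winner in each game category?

Regular time: Park 42/62 = 67.7%, Morales 337/546 = 61.7% → Park
Clutch time: Park 256/663 = 38.6%, Morales 18/66 = 27.3% → Park
Overall: Park 298/725 = 41.1%, Morales 355/612 = 58.0% → Morales
Park wins each game group but Morales wins overall — the comparison reverses. Park's attempts skew toward clutch time, which has a lower base rate.

No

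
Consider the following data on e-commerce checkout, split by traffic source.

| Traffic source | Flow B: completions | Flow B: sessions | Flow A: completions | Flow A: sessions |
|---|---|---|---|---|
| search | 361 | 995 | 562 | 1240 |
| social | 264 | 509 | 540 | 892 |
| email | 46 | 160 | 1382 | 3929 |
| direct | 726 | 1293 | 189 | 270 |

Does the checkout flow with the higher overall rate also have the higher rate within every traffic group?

No

Search: Flow B 361/995 = 36.3%, Flow A 562/1240 = 45.3% → Flow A
Social: Flow B 264/509 = 51.9%, Flow A 540/892 = 60.5% → Flow A
Email: Flow B 46/160 = 28.8%, Flow A 1382/3929 = 35.2% → Flow A
Direct: Flow B 726/1293 = 56.1%, Flow A 189/270 = 70.0% → Flow A
Overall: Flow B 1397/2957 = 47.2%, Flow A 2673/6331 = 42.2% → Flow B
Flow A wins each traffic group but Flow B wins overall — the comparison reverses. Flow A's sessions skew toward email, which has a lower base rate.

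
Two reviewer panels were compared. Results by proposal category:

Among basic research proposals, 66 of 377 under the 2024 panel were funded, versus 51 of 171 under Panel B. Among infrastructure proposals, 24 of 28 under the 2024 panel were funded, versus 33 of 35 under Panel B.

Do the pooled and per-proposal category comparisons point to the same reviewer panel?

Basic research: the 2024 panel 66/377 = 17.5%, Panel B 51/171 = 29.8% → Panel B
Infrastructure: the 2024 panel 24/28 = 85.7%, Panel B 33/35 = 94.3% → Panel B
Overall: the 2024 panel 90/405 = 22.2%, Panel B 84/206 = 40.8% → Panel B
Panel B wins overall and in every proposal group — no reversal.

Yes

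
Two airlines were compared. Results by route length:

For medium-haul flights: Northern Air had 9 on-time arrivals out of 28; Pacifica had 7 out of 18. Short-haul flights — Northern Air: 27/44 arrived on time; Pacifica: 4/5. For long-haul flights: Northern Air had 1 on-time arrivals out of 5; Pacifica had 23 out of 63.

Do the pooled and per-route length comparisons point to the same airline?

No

Medium-haul: Northern Air 9/28 = 32.1%, Pacifica 7/18 = 38.9% → Pacifica
Short-haul: Northern Air 27/44 = 61.4%, Pacifica 4/5 = 80.0% → Pacifica
Long-haul: Northern Air 1/5 = 20.0%, Pacifica 23/63 = 36.5% → Pacifica
Overall: Northern Air 37/77 = 48.1%, Pacifica 34/86 = 39.5% → Northern Air
Pacifica wins each route group but Northern Air wins overall — the comparison reverses. Pacifica's flights skew toward long-haul, which has a lower base rate.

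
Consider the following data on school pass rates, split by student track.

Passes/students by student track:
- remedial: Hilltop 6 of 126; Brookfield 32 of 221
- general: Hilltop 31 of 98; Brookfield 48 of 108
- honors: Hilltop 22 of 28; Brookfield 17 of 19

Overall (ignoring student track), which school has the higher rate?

Remedial: Hilltop 6/126 = 4.8%, Brookfield 32/221 = 14.5% → Brookfield
General: Hilltop 31/98 = 31.6%, Brookfield 48/108 = 44.4% → Brookfield
Honors: Hilltop 22/28 = 78.6%, Brookfield 17/19 = 89.5% → Brookfield
Overall: Hilltop 59/252 = 23.4%, Brookfield 97/348 = 27.9% → Brookfield

Brookfield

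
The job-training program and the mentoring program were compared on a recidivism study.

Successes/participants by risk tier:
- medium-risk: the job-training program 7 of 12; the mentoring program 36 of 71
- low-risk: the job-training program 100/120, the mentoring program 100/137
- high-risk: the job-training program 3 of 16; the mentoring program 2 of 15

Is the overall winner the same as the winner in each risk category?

Yes

Medium-risk: the job-training program 7/12 = 58.3%, the mentoring program 36/71 = 50.7% → the job-training program
Low-risk: the job-training program 100/120 = 83.3%, the mentoring program 100/137 = 73.0% → the job-training program
High-risk: the job-training program 3/16 = 18.8%, the mentoring program 2/15 = 13.3% → the job-training program
Overall: the job-training program 110/148 = 74.3%, the mentoring program 138/223 = 61.9% → the job-training program
The job-training program wins overall and in every risk group — no reversal.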